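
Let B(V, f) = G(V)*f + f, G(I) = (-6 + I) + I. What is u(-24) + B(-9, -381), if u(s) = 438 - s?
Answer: 9225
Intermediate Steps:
G(I) = -6 + 2*I
B(V, f) = f + f*(-6 + 2*V) (B(V, f) = (-6 + 2*V)*f + f = f*(-6 + 2*V) + f = f + f*(-6 + 2*V))
u(-24) + B(-9, -381) = (438 - 1*(-24)) - 381*(-5 + 2*(-9)) = (438 + 24) - 381*(-5 - 18) = 462 - 381*(-23) = 462 + 8763 = 9225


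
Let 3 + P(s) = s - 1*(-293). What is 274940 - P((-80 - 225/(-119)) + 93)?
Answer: 32681578/119 ≈ 2.7464e+5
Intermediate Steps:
P(s) = 290 + s (P(s) = -3 + (s - 1*(-293)) = -3 + (s + 293) = -3 + (293 + s) = 290 + s)
274940 - P((-80 - 225/(-119)) + 93) = 274940 - (290 + ((-80 - 225/(-119)) + 93)) = 274940 - (290 + ((-80 - 225*(-1/119)) + 93)) = 274940 - (290 + ((-80 + 225/119) + 93)) = 274940 - (290 + (-9295/119 + 93)) = 274940 - (290 + 1772/119) = 274940 - 1*36282/119 = 274940 - 36282/119 = 32681578/119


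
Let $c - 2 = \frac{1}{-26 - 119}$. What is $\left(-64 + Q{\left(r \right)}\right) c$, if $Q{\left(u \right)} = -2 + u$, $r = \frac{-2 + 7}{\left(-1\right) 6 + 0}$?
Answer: $- \frac{115889}{870} \approx -133.21$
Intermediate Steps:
$r = - \frac{5}{6}$ ($r = \frac{5}{-6 + 0} = \frac{5}{-6} = 5 \left(- \frac{1}{6}\right) = - \frac{5}{6} \approx -0.83333$)
$c = \frac{289}{145}$ ($c = 2 + \frac{1}{-26 - 119} = 2 + \frac{1}{-145} = 2 - \frac{1}{145} = \frac{289}{145} \approx 1.9931$)
$\left(-64 + Q{\left(r \right)}\right) c = \left(-64 - \frac{17}{6}\right) \frac{289}{145} = \left(- \frac{401}{6}\right) \frac{289}{145} = - \frac{115889}{870}$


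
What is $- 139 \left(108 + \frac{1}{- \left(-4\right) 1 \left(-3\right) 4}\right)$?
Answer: $- \frac{720437}{48} \approx -15009.0$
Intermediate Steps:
$- 139 \left(108 + \frac{1}{- \left(-4\right) 1 \left(-3\right) 4}\right) = - 139 \left(108 + \frac{1}{- \left(-4\right) \left(-3\right) 4}\right) = - 139 \left(108 + \frac{1}{\left(-1\right) 12 \cdot 4}\right) = - 139 \left(108 + \frac{1}{\left(-12\right) 4}\right) = - 139 \left(108 + \frac{1}{-48}\right) = - 139 \left(108 - \frac{1}{48}\right) = \left(-139\right) \frac{5183}{48} = - \frac{720437}{48}$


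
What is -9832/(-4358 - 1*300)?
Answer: 4916/2329 ≈ 2.1108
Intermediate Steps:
-9832/(-4358 - 1*300) = -9832/(-4358 - 300) = -9832/(-4658) = -9832*(-1/4658) = 4916/2329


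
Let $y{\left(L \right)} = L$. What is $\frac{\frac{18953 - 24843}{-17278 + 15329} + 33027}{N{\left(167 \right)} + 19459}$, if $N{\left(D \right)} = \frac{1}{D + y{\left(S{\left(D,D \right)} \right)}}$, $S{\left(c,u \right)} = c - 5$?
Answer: $\frac{21179543777}{12477521388} \approx 1.6974$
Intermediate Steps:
$S{\left(c,u \right)} = -5 + c$
$N{\left(D \right)} = \frac{1}{-5 + 2 D}$ ($N{\left(D \right)} = \frac{1}{D + \left(-5 + D\right)} = \frac{1}{-5 + 2 D}$)
$\frac{\frac{18953 - 24843}{-17278 + 15329} + 33027}{N{\left(167 \right)} + 19459} = \frac{\frac{18953 - 24843}{-17278 + 15329} + 33027}{\frac{1}{-5 + 2 \cdot 167} + 19459} = \frac{- \frac{5890}{-1949} + 33027}{\frac{1}{-5 + 334} + 19459} = \frac{\left(-5890\right) \left(- \frac{1}{1949}\right) + 33027}{\frac{1}{329} + 19459} = \frac{\frac{5890}{1949} + 33027}{\frac{1}{329} + 19459} = \frac{64375513}{1949 \cdot \frac{6402012}{329}} = \frac{64375513}{1949} \cdot \frac{329}{6402012} = \frac{21179543777}{12477521388}$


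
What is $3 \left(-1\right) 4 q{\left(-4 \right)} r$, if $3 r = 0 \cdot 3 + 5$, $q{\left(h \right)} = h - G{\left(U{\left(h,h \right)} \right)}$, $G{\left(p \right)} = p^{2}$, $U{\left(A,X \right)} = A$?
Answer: $400$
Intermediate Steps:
$q{\left(h \right)} = h - h^{2}$
$r = \frac{5}{3}$ ($r = \frac{0 \cdot 3 + 5}{3} = \frac{0 + 5}{3} = \frac{1}{3} \cdot 5 = \frac{5}{3} \approx 1.6667$)
$3 \left(-1\right) 4 q{\left(-4 \right)} r = 3 \left(-1\right) 4 \left(- 4 \left(1 - -4\right)\right) \frac{5}{3} = 3 \left(- 4 \left(- 4 \left(1 + 4\right)\right)\right) \frac{5}{3} = 3 \left(- 4 \left(\left(-4\right) 5\right)\right) \frac{5}{3} = 3 \left(\left(-4\right) \left(-20\right)\right) \frac{5}{3} = 3 \cdot 80 \cdot \frac{5}{3} = 240 \cdot \frac{5}{3} = 400$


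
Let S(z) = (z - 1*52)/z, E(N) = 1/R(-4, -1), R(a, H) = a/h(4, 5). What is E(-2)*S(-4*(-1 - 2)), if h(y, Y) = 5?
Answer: 25/6 ≈ 4.1667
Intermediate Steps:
R(a, H) = a/5
E(N) = -5/4 (E(N) = 1/((⅕)*(-4)) = 1/(-⅘) = -5/4)
S(z) = (-52 + z)/z (S(z) = (z - 52)/z = (-52 + z)/z)
E(-2)*S(-4*(-1 - 2)) = -5*(-52 - 4*(-1 - 2))/(4*((-4*(-1 - 2)))) = -5*(-52 - 4*(-3))/(4*((-4*(-3)))) = -5*(-52 + 12)/(4*12) = -5*(-40)/48 = -5/4*(-10/3) = 25/6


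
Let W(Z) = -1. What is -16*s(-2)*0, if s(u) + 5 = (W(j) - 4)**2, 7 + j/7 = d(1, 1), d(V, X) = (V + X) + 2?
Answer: 0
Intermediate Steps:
d(V, X) = 2 + V + X
j = -21 (j = -49 + 7*(2 + 1 + 1) = -49 + 7*4 = -49 + 28 = -21)
s(u) = 20 (s(u) = -5 + (-1 - 4)**2 = -5 + (-5)**2 = -5 + 25 = 20)
-16*s(-2)*0 = -16*20*0 = -320*0 = 0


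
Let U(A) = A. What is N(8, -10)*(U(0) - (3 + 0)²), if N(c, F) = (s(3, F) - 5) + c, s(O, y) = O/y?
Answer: -243/10 ≈ -24.300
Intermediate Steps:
N(c, F) = -5 + c + 3/F (N(c, F) = (3/F - 5) + c = (-5 + 3/F) + c = -5 + c + 3/F)
N(8, -10)*(U(0) - (3 + 0)²) = (-5 + 8 + 3/(-10))*(0 - (3 + 0)²) = (-5 + 8 + 3*(-⅒))*(0 - 1*3²) = (-5 + 8 - 3/10)*(0 - 1*9) = 27*(0 - 9)/10 = (27/10)*(-9) = -243/10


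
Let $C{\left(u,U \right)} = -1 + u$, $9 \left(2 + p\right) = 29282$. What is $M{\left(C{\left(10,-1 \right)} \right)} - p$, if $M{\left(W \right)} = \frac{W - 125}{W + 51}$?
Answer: $- \frac{146407}{45} \approx -3253.5$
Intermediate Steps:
$p = \frac{29264}{9}$ ($p = -2 + \frac{1}{9} \cdot 29282 = -2 + \frac{29282}{9} = \frac{29264}{9} \approx 3251.6$)
$M{\left(W \right)} = \frac{-125 + W}{51 + W}$ ($M{\left(W \right)} = \frac{W - 125}{51 + W} = \frac{-125 + W}{51 + W}$)
$M{\left(C{\left(10,-1 \right)} \right)} - p = \frac{-125 + \left(-1 + 10\right)}{51 + \left(-1 + 10\right)} - \frac{29264}{9} = \frac{-125 + 9}{51 + 9} - \frac{29264}{9} = \frac{1}{60} \left(-116\right) - \frac{29264}{9} = - \frac{29}{15} - \frac{29264}{9} = - \frac{146407}{45}$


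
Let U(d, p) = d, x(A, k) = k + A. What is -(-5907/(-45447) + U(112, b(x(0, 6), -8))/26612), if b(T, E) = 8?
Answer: -13523929/100786297 ≈ -0.13418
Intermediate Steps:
x(A, k) = A + k
-(-5907/(-45447) + U(112, b(x(0, 6), -8))/26612) = -(-5907/(-45447) + 112/26612) = -(-5907*(-1/45447) + 112*(1/26612)) = -(1969/15149 + 28/6653) = -1*13523929/100786297 = -13523929/100786297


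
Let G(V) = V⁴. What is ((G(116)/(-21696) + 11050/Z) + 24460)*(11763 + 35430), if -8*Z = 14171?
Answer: 1217321379131216/1601323 ≈ 7.6020e+8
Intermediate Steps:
Z = -14171/8 (Z = -⅛*14171 = -14171/8 ≈ -1771.4)
((G(116)/(-21696) + 11050/Z) + 24460)*(11763 + 35430) = ((116⁴/(-21696) + 11050/(-14171/8)) + 24460)*(11763 + 35430) = ((181063936*(-1/21696) + 11050*(-8/14171)) + 24460)*47193 = ((-2829124/339 - 88400/14171) + 24460)*47193 = (-40121483804/4803969 + 24460)*47193 = (77383597936/4803969)*47193 = 1217321379131216/1601323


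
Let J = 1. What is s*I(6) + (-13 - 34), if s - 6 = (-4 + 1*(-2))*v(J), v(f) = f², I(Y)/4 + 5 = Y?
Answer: -47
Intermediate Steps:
I(Y) = -20 + 4*Y
s = 0 (s = 6 + (-4 + 1*(-2))*1² = 6 + (-4 - 2)*1 = 6 - 6*1 = 6 - 6 = 0)
s*I(6) + (-13 - 34) = 0*(-20 + 4*6) + (-13 - 34) = 0*(-20 + 24) - 47 = 0*4 - 47 = 0 - 47 = -47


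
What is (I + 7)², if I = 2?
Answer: 81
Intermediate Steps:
(I + 7)² = (2 + 7)² = 9² = 81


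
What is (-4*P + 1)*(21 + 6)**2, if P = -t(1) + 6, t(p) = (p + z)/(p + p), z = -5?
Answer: -22599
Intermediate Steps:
t(p) = (-5 + p)/(2*p) (t(p) = (p - 5)/(p + p) = (-5 + p)/((2*p)) = (-5 + p)*(1/(2*p)) = (-5 + p)/(2*p))
P = 8 (P = -(-5 + 1)/(2*1) + 6 = -(-4)/2 + 6 = -1*(-2) + 6 = 2 + 6 = 8)
(-4*P + 1)*(21 + 6)**2 = (-4*8 + 1)*(21 + 6)**2 = (-32 + 1)*27**2 = -31*729 = -22599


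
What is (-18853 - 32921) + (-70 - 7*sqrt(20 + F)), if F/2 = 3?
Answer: -51844 - 7*sqrt(26) ≈ -51880.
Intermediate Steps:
F = 6 (F = 2*3 = 6)
(-18853 - 32921) + (-70 - 7*sqrt(20 + F)) = (-18853 - 32921) + (-70 - 7*sqrt(20 + 6)) = -51774 + (-70 - 7*sqrt(26)) = -51844 - 7*sqrt(26)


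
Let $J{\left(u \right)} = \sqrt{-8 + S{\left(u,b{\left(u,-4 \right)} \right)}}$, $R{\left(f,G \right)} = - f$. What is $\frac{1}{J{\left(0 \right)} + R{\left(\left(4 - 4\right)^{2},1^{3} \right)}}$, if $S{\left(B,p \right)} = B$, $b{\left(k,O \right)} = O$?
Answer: $- \frac{i \sqrt{2}}{4} \approx - 0.35355 i$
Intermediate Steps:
$J{\left(u \right)} = \sqrt{-8 + u}$
$\frac{1}{J{\left(0 \right)} + R{\left(\left(4 - 4\right)^{2},1^{3} \right)}} = \frac{1}{\sqrt{-8 + 0} - \left(4 - 4\right)^{2}} = \frac{1}{\sqrt{-8} - 0^{2}} = \frac{1}{2 i \sqrt{2} - 0} = \frac{1}{2 i \sqrt{2} + 0} = \frac{1}{2 i \sqrt{2}} = - \frac{i \sqrt{2}}{4}$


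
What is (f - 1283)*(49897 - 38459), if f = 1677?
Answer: 4506572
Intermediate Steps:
(f - 1283)*(49897 - 38459) = (1677 - 1283)*(49897 - 38459) = 394*11438 = 4506572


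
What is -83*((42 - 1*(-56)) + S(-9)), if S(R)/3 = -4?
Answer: -7138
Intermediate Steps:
S(R) = -12 (S(R) = 3*(-4) = -12)
-83*((42 - 1*(-56)) + S(-9)) = -83*((42 - 1*(-56)) - 12) = -83*((42 + 56) - 12) = -83*(98 - 12) = -83*86 = -7138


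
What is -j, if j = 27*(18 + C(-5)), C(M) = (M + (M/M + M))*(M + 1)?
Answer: -1458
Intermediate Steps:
C(M) = (1 + M)*(1 + 2*M) (C(M) = (M + (1 + M))*(1 + M) = (1 + 2*M)*(1 + M) = (1 + M)*(1 + 2*M))
j = 1458 (j = 27*(18 + (1 + 2*(-5)**2 + 3*(-5))) = 27*(18 + (1 + 2*25 - 15)) = 27*(18 + (1 + 50 - 15)) = 27*(18 + 36) = 27*54 = 1458)
-j = -1*1458 = -1458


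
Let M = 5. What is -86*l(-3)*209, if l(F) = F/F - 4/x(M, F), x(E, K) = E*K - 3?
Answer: -197714/9 ≈ -21968.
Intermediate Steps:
x(E, K) = -3 + E*K
l(F) = 1 - 4/(-3 + 5*F) (l(F) = F/F - 4/(-3 + 5*F) = 1 - 4/(-3 + 5*F))
-86*l(-3)*209 = -86*(-7 + 5*(-3))/(-3 + 5*(-3))*209 = -86*(-7 - 15)/(-3 - 15)*209 = -86*(-22)/(-18)*209 = -(-43)*(-22)/9*209 = -86*11/9*209 = -946/9*209 = -197714/9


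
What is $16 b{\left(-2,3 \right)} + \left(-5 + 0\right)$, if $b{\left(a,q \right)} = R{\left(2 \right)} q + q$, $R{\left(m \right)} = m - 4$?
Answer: $-53$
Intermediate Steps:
$R{\left(m \right)} = -4 + m$ ($R{\left(m \right)} = m - 4 = -4 + m$)
$b{\left(a,q \right)} = - q$ ($b{\left(a,q \right)} = \left(-4 + 2\right) q + q = - 2 q + q = - q$)
$16 b{\left(-2,3 \right)} + \left(-5 + 0\right) = 16 \left(\left(-1\right) 3\right) + \left(-5 + 0\right) = 16 \left(-3\right) - 5 = -48 - 5 = -53$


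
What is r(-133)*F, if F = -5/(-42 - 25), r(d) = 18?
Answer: 90/67 ≈ 1.3433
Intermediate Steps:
F = 5/67 (F = -5/(-67) = -5*(-1/67) = 5/67 ≈ 0.074627)
r(-133)*F = 18*(5/67) = 90/67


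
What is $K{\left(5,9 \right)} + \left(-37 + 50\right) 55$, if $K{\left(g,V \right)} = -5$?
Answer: $710$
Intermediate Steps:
$K{\left(5,9 \right)} + \left(-37 + 50\right) 55 = -5 + \left(-37 + 50\right) 55 = -5 + 13 \cdot 55 = -5 + 715 = 710$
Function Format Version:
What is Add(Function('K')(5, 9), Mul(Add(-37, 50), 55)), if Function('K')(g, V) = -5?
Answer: 710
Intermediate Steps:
Add(Function('K')(5, 9), Mul(Add(-37, 50), 55)) = Add(-5, Mul(Add(-37, 50), 55)) = Add(-5, Mul(13, 55)) = Add(-5, 715) = 710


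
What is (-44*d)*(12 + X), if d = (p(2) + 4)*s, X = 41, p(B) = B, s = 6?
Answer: -83952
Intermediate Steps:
d = 36 (d = (2 + 4)*6 = 6*6 = 36)
(-44*d)*(12 + X) = (-44*36)*(12 + 41) = -1584*53 = -83952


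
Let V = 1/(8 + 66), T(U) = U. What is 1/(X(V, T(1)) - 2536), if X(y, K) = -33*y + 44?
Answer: -74/184441 ≈ -0.00040121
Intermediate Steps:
V = 1/74 ≈ 0.013514
X(y, K) = 44 - 33*y
1/(X(V, T(1)) - 2536) = 1/((44 - 33*1/74) - 2536) = 1/((44 - 33/74) - 2536) = 1/(3223/74 - 2536) = 1/(-184441/74) = -74/184441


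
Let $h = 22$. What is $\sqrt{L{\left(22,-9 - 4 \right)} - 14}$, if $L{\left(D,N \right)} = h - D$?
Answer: $i \sqrt{14} \approx 3.7417 i$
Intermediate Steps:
$L{\left(D,N \right)} = 22 - D$
$\sqrt{L{\left(22,-9 - 4 \right)} - 14} = \sqrt{\left(22 - 22\right) - 14} = \sqrt{0 - 14} = \sqrt{-14} = i \sqrt{14}$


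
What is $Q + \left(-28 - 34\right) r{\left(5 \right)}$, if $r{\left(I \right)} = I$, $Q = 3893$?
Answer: $3583$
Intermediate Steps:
$Q + \left(-28 - 34\right) r{\left(5 \right)} = 3893 + \left(-28 - 34\right) 5 = 3893 - 310 = 3583$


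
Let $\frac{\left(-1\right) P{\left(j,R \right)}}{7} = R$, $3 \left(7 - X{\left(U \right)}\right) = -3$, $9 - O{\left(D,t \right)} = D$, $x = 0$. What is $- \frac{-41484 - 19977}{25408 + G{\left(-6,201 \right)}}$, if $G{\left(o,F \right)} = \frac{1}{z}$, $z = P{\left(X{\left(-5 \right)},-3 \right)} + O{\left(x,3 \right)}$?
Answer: $\frac{1843830}{762241} \approx 2.419$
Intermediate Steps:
$O{\left(D,t \right)} = 9 - D$
$X{\left(U \right)} = 8$ ($X{\left(U \right)} = 7 - -1 = 7 + 1 = 8$)
$P{\left(j,R \right)} = - 7 R$
$z = 30$ ($z = \left(-7\right) \left(-3\right) + \left(9 - 0\right) = 21 + \left(9 + 0\right) = 21 + 9 = 30$)
$G{\left(o,F \right)} = \frac{1}{30}$
$- \frac{-41484 - 19977}{25408 + G{\left(-6,201 \right)}} = - \frac{-41484 - 19977}{25408 + \frac{1}{30}} = - \frac{-61461}{\frac{762241}{30}} = - \frac{\left(-61461\right) 30}{762241} = \left(-1\right) \left(- \frac{1843830}{762241}\right) = \frac{1843830}{762241}$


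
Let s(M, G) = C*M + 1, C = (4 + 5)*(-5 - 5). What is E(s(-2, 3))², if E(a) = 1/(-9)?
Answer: 1/81 ≈ 0.012346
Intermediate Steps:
C = -90 (C = 9*(-10) = -90)
s(M, G) = 1 - 90*M (s(M, G) = -90*M + 1 = 1 - 90*M)
E(a) = -⅑
E(s(-2, 3))² = (-⅑)² = 1/81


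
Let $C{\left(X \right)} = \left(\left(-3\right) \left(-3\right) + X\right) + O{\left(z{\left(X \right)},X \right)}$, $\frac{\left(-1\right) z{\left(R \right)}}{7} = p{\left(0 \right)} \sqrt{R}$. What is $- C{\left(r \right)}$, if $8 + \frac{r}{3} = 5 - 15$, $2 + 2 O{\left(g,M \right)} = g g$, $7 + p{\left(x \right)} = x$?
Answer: $64873$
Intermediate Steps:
$p{\left(x \right)} = -7 + x$
$z{\left(R \right)} = 49 \sqrt{R}$ ($z{\left(R \right)} = - 7 \left(-7 + 0\right) \sqrt{R} = - 7 \left(- 7 \sqrt{R}\right) = 49 \sqrt{R}$)
$O{\left(g,M \right)} = -1 + \frac{g^{2}}{2}$ ($O{\left(g,M \right)} = -1 + \frac{g g}{2} = -1 + \frac{g^{2}}{2}$)
$r = -54$ ($r = -24 + 3 \left(5 - 15\right) = -24 + 3 \left(-10\right) = -24 - 30 = -54$)
$C{\left(X \right)} = 8 + \frac{2403 X}{2}$ ($C{\left(X \right)} = \left(\left(-3\right) \left(-3\right) + X\right) + \left(-1 + \frac{\left(49 \sqrt{X}\right)^{2}}{2}\right) = \left(9 + X\right) + \left(-1 + \frac{2401 X}{2}\right) = 8 + \frac{2403 X}{2}$)
$- C{\left(r \right)} = - (8 + \frac{2403}{2} \left(-54\right)) = - (8 - 64881) = \left(-1\right) \left(-64873\right) = 64873$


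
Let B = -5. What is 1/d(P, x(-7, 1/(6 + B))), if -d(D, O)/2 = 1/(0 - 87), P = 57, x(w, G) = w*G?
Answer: 87/2 ≈ 43.500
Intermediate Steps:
x(w, G) = G*w
d(D, O) = 2/87 (d(D, O) = -2/(0 - 87) = -2/(-87) = -2*(-1/87) = 2/87)
1/d(P, x(-7, 1/(6 + B))) = 1/(2/87) = 87/2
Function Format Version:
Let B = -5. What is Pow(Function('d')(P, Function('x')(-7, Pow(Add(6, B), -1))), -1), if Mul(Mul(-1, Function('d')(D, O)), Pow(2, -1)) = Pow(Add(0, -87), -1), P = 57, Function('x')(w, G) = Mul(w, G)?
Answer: Rational(87, 2) ≈ 43.500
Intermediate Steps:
Function('x')(w, G) = Mul(G, w)
Function('d')(D, O) = Rational(2, 87) (Function('d')(D, O) = Mul(-2, Pow(Add(0, -87), -1)) = Mul(-2, Pow(-87, -1)) = Mul(-2, Rational(-1, 87)) = Rational(2, 87))
Pow(Function('d')(P, Function('x')(-7, Pow(Add(6, B), -1))), -1) = Pow(Rational(2, 87), -1) = Rational(87, 2)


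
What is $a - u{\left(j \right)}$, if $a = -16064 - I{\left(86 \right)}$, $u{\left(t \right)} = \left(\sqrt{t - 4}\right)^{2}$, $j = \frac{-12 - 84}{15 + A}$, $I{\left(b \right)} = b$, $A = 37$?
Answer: $- \frac{209874}{13} \approx -16144.0$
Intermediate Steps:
$j = - \frac{24}{13}$ ($j = \frac{-12 - 84}{15 + 37} = - \frac{96}{52} = \left(-96\right) \frac{1}{52} = - \frac{24}{13} \approx -1.8462$)
$u{\left(t \right)} = -4 + t$ ($u{\left(t \right)} = \left(\sqrt{-4 + t}\right)^{2} = -4 + t$)
$a = -16150$ ($a = -16064 - 86 = -16150$)
$a - u{\left(j \right)} = -16150 - \left(-4 - \frac{24}{13}\right) = -16150 - - \frac{76}{13} = -16150 + \frac{76}{13} = - \frac{209874}{13}$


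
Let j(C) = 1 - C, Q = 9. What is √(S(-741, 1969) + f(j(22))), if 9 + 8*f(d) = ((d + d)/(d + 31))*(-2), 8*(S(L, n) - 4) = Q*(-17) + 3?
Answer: I*√5930/20 ≈ 3.8503*I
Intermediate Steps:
S(L, n) = -59/4 (S(L, n) = 4 + (9*(-17) + 3)/8 = 4 + (-153 + 3)/8 = 4 + (⅛)*(-150) = 4 - 75/4 = -59/4)
f(d) = -9/8 - d/(2*(31 + d)) (f(d) = -9/8 + (((d + d)/(d + 31))*(-2))/8 = -9/8 + (((2*d)/(31 + d))*(-2))/8 = -9/8 + ((2*d/(31 + d))*(-2))/8 = -9/8 + (-4*d/(31 + d))/8 = -9/8 - d/(2*(31 + d)))
√(S(-741, 1969) + f(j(22))) = √(-59/4 + (-279 - 13*(1 - 1*22))/(8*(31 + (1 - 1*22)))) = √(-59/4 + (-279 - 13*(1 - 22))/(8*(31 + (1 - 22)))) = √(-59/4 + (-279 - 13*(-21))/(8*(31 - 21))) = √(-59/4 + (⅛)*(-279 + 273)/10) = √(-59/4 + (⅛)*(⅒)*(-6)) = √(-59/4 - 3/40) = √(-593/40) = I*√5930/20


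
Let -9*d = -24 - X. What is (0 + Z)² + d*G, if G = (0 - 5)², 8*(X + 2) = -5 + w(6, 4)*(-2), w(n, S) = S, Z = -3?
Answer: 4723/72 ≈ 65.597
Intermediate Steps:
X = -29/8 (X = -2 + (-5 + 4*(-2))/8 = -2 + (-5 - 8)/8 = -2 + (⅛)*(-13) = -2 - 13/8 = -29/8 ≈ -3.6250)
G = 25 (G = (-5)² = 25)
d = 163/72 (d = -(-24 - 1*(-29/8))/9 = -(-24 + 29/8)/9 = -⅑*(-163/8) = 163/72 ≈ 2.2639)
(0 + Z)² + d*G = (0 - 3)² + (163/72)*25 = (-3)² + 4075/72 = 9 + 4075/72 = 4723/72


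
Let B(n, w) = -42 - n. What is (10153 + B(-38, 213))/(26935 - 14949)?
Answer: 10149/11986 ≈ 0.84674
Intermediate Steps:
(10153 + B(-38, 213))/(26935 - 14949) = (10153 + (-42 - 1*(-38)))/(26935 - 14949) = (10153 + (-42 + 38))/11986 = (10153 - 4)*(1/11986) = 10149*(1/11986) = 10149/11986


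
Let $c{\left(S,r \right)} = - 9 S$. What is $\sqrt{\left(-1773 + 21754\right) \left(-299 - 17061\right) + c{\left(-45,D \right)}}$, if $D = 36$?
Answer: $i \sqrt{346869755} \approx 18624.0 i$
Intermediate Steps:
$\sqrt{\left(-1773 + 21754\right) \left(-299 - 17061\right) + c{\left(-45,D \right)}} = \sqrt{\left(-1773 + 21754\right) \left(-299 - 17061\right) - -405} = \sqrt{19981 \left(-17360\right) + 405} = \sqrt{-346870160 + 405} = \sqrt{-346869755} = i \sqrt{346869755}$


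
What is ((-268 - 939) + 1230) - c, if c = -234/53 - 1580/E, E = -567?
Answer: 740111/30051 ≈ 24.629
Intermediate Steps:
c = -48938/30051 (c = -234/53 - 1580/(-567) = -234*1/53 - 1580*(-1/567) = -234/53 + 1580/567 = -48938/30051 ≈ -1.6285)
((-268 - 939) + 1230) - c = ((-268 - 939) + 1230) - 1*(-48938/30051) = (-1207 + 1230) + 48938/30051 = 23 + 48938/30051 = 740111/30051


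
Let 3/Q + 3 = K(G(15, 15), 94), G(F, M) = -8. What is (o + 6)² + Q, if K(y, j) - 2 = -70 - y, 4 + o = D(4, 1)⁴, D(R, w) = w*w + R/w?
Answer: 8255708/21 ≈ 3.9313e+5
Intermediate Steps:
D(R, w) = w² + R/w
o = 621 (o = -4 + ((4 + 1³)/1)⁴ = -4 + (1*(4 + 1))⁴ = -4 + (1*5)⁴ = -4 + 5⁴ = -4 + 625 = 621)
K(y, j) = -68 - y (K(y, j) = 2 + (-70 - y) = -68 - y)
Q = -1/21 (Q = 3/(-3 + (-68 - 1*(-8))) = 3/(-3 + (-68 + 8)) = 3/(-3 - 60) = 3/(-63) = 3*(-1/63) = -1/21 ≈ -0.047619)
(o + 6)² + Q = (621 + 6)² - 1/21 = 627² - 1/21 = 393129 - 1/21 = 8255708/21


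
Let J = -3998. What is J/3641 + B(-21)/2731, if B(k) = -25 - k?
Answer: -10933102/9943571 ≈ -1.0995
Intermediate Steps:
J/3641 + B(-21)/2731 = -3998/3641 + (-25 - 1*(-21))/2731 = -3998*1/3641 + (-25 + 21)*(1/2731) = -3998/3641 - 4*1/2731 = -3998/3641 - 4/2731 = -10933102/9943571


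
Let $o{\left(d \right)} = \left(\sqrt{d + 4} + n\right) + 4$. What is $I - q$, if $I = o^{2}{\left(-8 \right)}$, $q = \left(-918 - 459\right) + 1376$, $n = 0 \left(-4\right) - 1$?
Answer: $6 + 12 i \approx 6.0 + 12.0 i$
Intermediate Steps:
$n = -1$ ($n = 0 - 1 = -1$)
$o{\left(d \right)} = 3 + \sqrt{4 + d}$ ($o{\left(d \right)} = \left(\sqrt{d + 4} - 1\right) + 4 = \left(\sqrt{4 + d} - 1\right) + 4 = \left(-1 + \sqrt{4 + d}\right) + 4 = 3 + \sqrt{4 + d}$)
$q = -1$ ($q = -1377 + 1376 = -1$)
$I = \left(3 + 2 i\right)^{2}$ ($I = \left(3 + \sqrt{4 - 8}\right)^{2} = \left(3 + \sqrt{-4}\right)^{2} = \left(3 + 2 i\right)^{2} \approx 5.0 + 12.0 i$)
$I - q = \left(5 + 12 i\right) - -1 = \left(5 + 12 i\right) + 1 = 6 + 12 i$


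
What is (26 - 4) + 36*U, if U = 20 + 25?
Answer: 1642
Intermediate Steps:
U = 45
(26 - 4) + 36*U = (26 - 4) + 36*45 = 22 + 1620 = 1642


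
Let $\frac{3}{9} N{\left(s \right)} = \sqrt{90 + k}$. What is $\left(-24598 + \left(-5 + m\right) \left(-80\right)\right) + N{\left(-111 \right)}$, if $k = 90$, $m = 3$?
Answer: $-24438 + 18 \sqrt{5} \approx -24398.0$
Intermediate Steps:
$N{\left(s \right)} = 18 \sqrt{5}$ ($N{\left(s \right)} = 3 \sqrt{90 + 90} = 3 \sqrt{180} = 3 \cdot 6 \sqrt{5} = 18 \sqrt{5}$)
$\left(-24598 + \left(-5 + m\right) \left(-80\right)\right) + N{\left(-111 \right)} = \left(-24598 + \left(-5 + 3\right) \left(-80\right)\right) + 18 \sqrt{5} = \left(-24598 - -160\right) + 18 \sqrt{5} = \left(-24598 + 160\right) + 18 \sqrt{5} = -24438 + 18 \sqrt{5}$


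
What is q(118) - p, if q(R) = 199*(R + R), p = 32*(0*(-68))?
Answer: 46964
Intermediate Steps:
p = 0 (p = 32*0 = 0)
q(R) = 398*R (q(R) = 199*(2*R) = 398*R)
q(118) - p = 398*118 - 1*0 = 46964 + 0 = 46964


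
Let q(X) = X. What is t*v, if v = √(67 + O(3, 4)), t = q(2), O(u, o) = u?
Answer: 2*√70 ≈ 16.733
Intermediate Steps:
t = 2
v = √70 (v = √(67 + 3) = √70 ≈ 8.3666)
t*v = 2*√70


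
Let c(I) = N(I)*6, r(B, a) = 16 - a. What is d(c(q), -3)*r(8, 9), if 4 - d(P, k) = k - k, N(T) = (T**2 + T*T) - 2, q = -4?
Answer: 28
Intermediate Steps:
N(T) = -2 + 2*T**2 (N(T) = (T**2 + T**2) - 2 = 2*T**2 - 2 = -2 + 2*T**2)
c(I) = -12 + 12*I**2 (c(I) = (-2 + 2*I**2)*6 = -12 + 12*I**2)
d(P, k) = 4 (d(P, k) = 4 - (k - k) = 4 - 1*0 = 4 + 0 = 4)
d(c(q), -3)*r(8, 9) = 4*(16 - 1*9) = 4*(16 - 9) = 4*7 = 28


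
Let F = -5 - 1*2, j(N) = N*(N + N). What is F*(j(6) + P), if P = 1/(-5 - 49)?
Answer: -27209/54 ≈ -503.87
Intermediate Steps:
j(N) = 2*N² (j(N) = N*(2*N) = 2*N²)
F = -7 (F = -5 - 2 = -7)
P = -1/54 (P = 1/(-54) = -1/54 ≈ -0.018519)
F*(j(6) + P) = -7*(2*6² - 1/54) = -7*(2*36 - 1/54) = -7*(72 - 1/54) = -7*3887/54 = -27209/54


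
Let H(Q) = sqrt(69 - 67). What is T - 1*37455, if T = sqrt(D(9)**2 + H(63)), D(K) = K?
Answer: -37455 + sqrt(81 + sqrt(2)) ≈ -37446.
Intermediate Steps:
H(Q) = sqrt(2)
T = sqrt(81 + sqrt(2)) (T = sqrt(9**2 + sqrt(2)) = sqrt(81 + sqrt(2)) ≈ 9.0782)
T - 1*37455 = sqrt(81 + sqrt(2)) - 1*37455 = sqrt(81 + sqrt(2)) - 37455 = -37455 + sqrt(81 + sqrt(2))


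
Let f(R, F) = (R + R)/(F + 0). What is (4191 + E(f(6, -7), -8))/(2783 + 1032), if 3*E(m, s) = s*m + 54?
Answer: 5899/5341 ≈ 1.1045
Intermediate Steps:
f(R, F) = 2*R/F (f(R, F) = (2*R)/F = 2*R/F)
E(m, s) = 18 + m*s/3 (E(m, s) = (s*m + 54)/3 = (m*s + 54)/3 = (54 + m*s)/3 = 18 + m*s/3)
(4191 + E(f(6, -7), -8))/(2783 + 1032) = (4191 + (18 + (1/3)*(2*6/(-7))*(-8)))/(2783 + 1032) = (4191 + (18 + (1/3)*(2*6*(-1/7))*(-8)))/3815 = (4191 + (18 + (1/3)*(-12/7)*(-8)))*(1/3815) = (4191 + (18 + 32/7))*(1/3815) = (4191 + 158/7)*(1/3815) = (29495/7)*(1/3815) = 5899/5341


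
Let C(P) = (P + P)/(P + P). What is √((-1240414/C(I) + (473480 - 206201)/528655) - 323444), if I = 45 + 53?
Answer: I*√437060807609238705/528655 ≈ 1250.5*I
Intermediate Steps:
I = 98
C(P) = 1 (C(P) = (2*P)/((2*P)) = (2*P)*(1/(2*P)) = 1)
√((-1240414/C(I) + (473480 - 206201)/528655) - 323444) = √((-1240414/1 + (473480 - 206201)/528655) - 323444) = √((-1240414*1 + 267279*(1/528655)) - 323444) = √((-1240414 + 267279/528655) - 323444) = √(-655750795891/528655 - 323444) = √(-826741083711/528655) = I*√437060807609238705/528655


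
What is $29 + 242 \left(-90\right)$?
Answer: $-21751$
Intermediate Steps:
$29 + 242 \left(-90\right) = 29 - 21780 = -21751$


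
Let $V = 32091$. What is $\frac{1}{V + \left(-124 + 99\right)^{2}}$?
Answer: $\frac{1}{32716} \approx 3.0566 \cdot 10^{-5}$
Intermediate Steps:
$\frac{1}{V + \left(-124 + 99\right)^{2}} = \frac{1}{32091 + \left(-124 + 99\right)^{2}} = \frac{1}{32091 + \left(-25\right)^{2}} = \frac{1}{32091 + 625} = \frac{1}{32716}$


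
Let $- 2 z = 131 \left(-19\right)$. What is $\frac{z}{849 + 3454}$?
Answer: $\frac{2489}{8606} \approx 0.28922$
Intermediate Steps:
$z = \frac{2489}{2}$ ($z = - \frac{131 \left(-19\right)}{2} = \left(- \frac{1}{2}\right) \left(-2489\right) = \frac{2489}{2} \approx 1244.5$)
$\frac{z}{849 + 3454} = \frac{2489}{2 \left(849 + 3454\right)} = \frac{2489}{2 \cdot 4303} = \frac{2489}{2} \cdot \frac{1}{4303} = \frac{2489}{8606}$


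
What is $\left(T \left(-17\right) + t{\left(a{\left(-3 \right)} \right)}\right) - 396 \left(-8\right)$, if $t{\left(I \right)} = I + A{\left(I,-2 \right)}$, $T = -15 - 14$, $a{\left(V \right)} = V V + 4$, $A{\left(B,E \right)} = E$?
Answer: $3672$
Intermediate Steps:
$a{\left(V \right)} = 4 + V^{2}$ ($a{\left(V \right)} = V^{2} + 4 = 4 + V^{2}$)
$T = -29$
$t{\left(I \right)} = -2 + I$ ($t{\left(I \right)} = I - 2 = -2 + I$)
$\left(T \left(-17\right) + t{\left(a{\left(-3 \right)} \right)}\right) - 396 \left(-8\right) = \left(\left(-29\right) \left(-17\right) + \left(-2 + \left(4 + \left(-3\right)^{2}\right)\right)\right) - 396 \left(-8\right) = \left(493 + \left(-2 + \left(4 + 9\right)\right)\right) - -3168 = \left(493 + \left(-2 + 13\right)\right) + 3168 = \left(493 + 11\right) + 3168 = 504 + 3168 = 3672$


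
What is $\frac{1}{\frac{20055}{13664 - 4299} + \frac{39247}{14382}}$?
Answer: $\frac{26937486}{131195833} \approx 0.20532$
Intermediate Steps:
$\frac{1}{\frac{20055}{13664 - 4299} + \frac{39247}{14382}} = \frac{1}{\frac{20055}{13664 - 4299} + 39247 \cdot \frac{1}{14382}} = \frac{1}{\frac{20055}{9365} + \frac{39247}{14382}} = \frac{1}{20055 \cdot \frac{1}{9365} + \frac{39247}{14382}} = \frac{1}{\frac{4011}{1873} + \frac{39247}{14382}} = \frac{1}{\frac{131195833}{26937486}} = \frac{26937486}{131195833}$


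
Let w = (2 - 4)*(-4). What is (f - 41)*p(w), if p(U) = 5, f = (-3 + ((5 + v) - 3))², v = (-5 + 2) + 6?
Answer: -185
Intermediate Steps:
v = 3 (v = -3 + 6 = 3)
w = 8 (w = -2*(-4) = 8)
f = 4 (f = (-3 + ((5 + 3) - 3))² = (-3 + (8 - 3))² = (-3 + 5)² = 2² = 4)
(f - 41)*p(w) = (4 - 41)*5 = -37*5 = -185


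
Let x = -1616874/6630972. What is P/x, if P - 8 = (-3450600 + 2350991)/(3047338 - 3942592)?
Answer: -4565225845421/120626076333 ≈ -37.846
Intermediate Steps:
P = 8261641/895254 (P = 8 + (-3450600 + 2350991)/(3047338 - 3942592) = 8 - 1099609/(-895254) = 8 - 1099609*(-1/895254) = 8 + 1099609/895254 = 8261641/895254 ≈ 9.2283)
x = -269479/1105162 (x = -1616874*1/6630972 = -269479/1105162 ≈ -0.24384)
P/x = 8261641/(895254*(-269479/1105162)) = (8261641/895254)*(-1105162/269479) = -4565225845421/120626076333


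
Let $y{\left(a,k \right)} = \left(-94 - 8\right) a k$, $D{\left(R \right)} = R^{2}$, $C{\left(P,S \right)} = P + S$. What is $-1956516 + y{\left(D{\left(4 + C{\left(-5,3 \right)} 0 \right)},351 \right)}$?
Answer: $-2529348$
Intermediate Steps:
$y{\left(a,k \right)} = - 102 a k$
$-1956516 + y{\left(D{\left(4 + C{\left(-5,3 \right)} 0 \right)},351 \right)} = -1956516 - 102 \left(4 + \left(-5 + 3\right) 0\right)^{2} \cdot 351 = -1956516 - 102 \left(4 - 0\right)^{2} \cdot 351 = -1956516 - 102 \left(4 + 0\right)^{2} \cdot 351 = -1956516 - 102 \cdot 4^{2} \cdot 351 = -1956516 - 1632 \cdot 351 = -1956516 - 572832 = -2529348$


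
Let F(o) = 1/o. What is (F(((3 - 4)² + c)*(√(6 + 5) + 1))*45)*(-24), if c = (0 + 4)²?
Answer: 108/17 - 108*√11/17 ≈ -14.717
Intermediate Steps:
c = 16 (c = 4² = 16)
F(o) = 1/o
(F(((3 - 4)² + c)*(√(6 + 5) + 1))*45)*(-24) = (45/(((3 - 4)² + 16)*(√(6 + 5) + 1)))*(-24) = (45/(((-1)² + 16)*(√11 + 1)))*(-24) = (45/((1 + 16)*(1 + √11)))*(-24) = (45/(17*(1 + √11)))*(-24) = (45/(17 + 17*√11))*(-24) = -1080/(17 + 17*√11)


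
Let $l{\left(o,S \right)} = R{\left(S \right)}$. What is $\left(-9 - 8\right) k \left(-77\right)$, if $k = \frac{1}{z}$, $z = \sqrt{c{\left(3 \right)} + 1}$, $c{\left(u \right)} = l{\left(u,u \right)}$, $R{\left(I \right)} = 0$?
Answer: $1309$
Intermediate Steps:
$l{\left(o,S \right)} = 0$
$c{\left(u \right)} = 0$
$z = 1$ ($z = \sqrt{0 + 1} = \sqrt{1} = 1$)
$k = 1$ ($k = 1^{-1} = 1$)
$\left(-9 - 8\right) k \left(-77\right) = \left(-9 - 8\right) 1 \left(-77\right) = \left(-17\right) 1 \left(-77\right) = \left(-17\right) \left(-77\right) = 1309$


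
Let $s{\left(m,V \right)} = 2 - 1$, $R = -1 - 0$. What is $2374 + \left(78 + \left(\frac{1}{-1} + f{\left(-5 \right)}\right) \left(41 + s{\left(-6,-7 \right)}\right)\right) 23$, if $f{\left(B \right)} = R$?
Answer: $2236$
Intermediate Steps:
$R = -1$ ($R = -1 + 0 = -1$)
$f{\left(B \right)} = -1$
$s{\left(m,V \right)} = 1$
$2374 + \left(78 + \left(\frac{1}{-1} + f{\left(-5 \right)}\right) \left(41 + s{\left(-6,-7 \right)}\right)\right) 23 = 2374 + \left(78 + \left(\frac{1}{-1} - 1\right) \left(41 + 1\right)\right) 23 = 2374 + \left(78 + \left(-1 - 1\right) 42\right) 23 = 2374 + \left(78 - 84\right) 23 = 2374 - 138 = 2236$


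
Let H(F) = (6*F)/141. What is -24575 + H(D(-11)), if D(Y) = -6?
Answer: -1155037/47 ≈ -24575.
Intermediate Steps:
H(F) = 2*F/47 (H(F) = (6*F)*(1/141) = 2*F/47)
-24575 + H(D(-11)) = -24575 + (2/47)*(-6) = -24575 - 12/47 = -1155037/47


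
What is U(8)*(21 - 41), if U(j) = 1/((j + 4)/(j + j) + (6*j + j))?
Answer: -80/227 ≈ -0.35242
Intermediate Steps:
U(j) = 1/(7*j + (4 + j)/(2*j)) (U(j) = 1/((4 + j)/((2*j)) + 7*j) = 1/((4 + j)*(1/(2*j)) + 7*j) = 1/((4 + j)/(2*j) + 7*j) = 1/(7*j + (4 + j)/(2*j)))
U(8)*(21 - 41) = (2*8/(4 + 8 + 14*8²))*(21 - 41) = (2*8/(4 + 8 + 14*64))*(-20) = (2*8/(4 + 8 + 896))*(-20) = (2*8/908)*(-20) = (2*8*(1/908))*(-20) = (4/227)*(-20) = -80/227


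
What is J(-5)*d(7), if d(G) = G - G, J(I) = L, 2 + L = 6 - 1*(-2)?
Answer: 0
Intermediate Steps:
L = 6 (L = -2 + (6 - 1*(-2)) = -2 + (6 + 2) = -2 + 8 = 6)
J(I) = 6
d(G) = 0
J(-5)*d(7) = 6*0 = 0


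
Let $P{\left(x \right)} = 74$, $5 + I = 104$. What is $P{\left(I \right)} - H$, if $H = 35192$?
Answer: $-35118$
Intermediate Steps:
$I = 99$ ($I = -5 + 104 = 99$)
$P{\left(I \right)} - H = 74 - 35192 = -35118$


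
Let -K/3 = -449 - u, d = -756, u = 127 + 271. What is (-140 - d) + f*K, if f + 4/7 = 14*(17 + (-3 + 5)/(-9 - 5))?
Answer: 598840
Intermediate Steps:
u = 398
f = 1648/7 (f = -4/7 + 14*(17 + (-3 + 5)/(-9 - 5)) = -4/7 + 14*(17 + 2/(-14)) = -4/7 + 14*(17 + 2*(-1/14)) = -4/7 + 14*(17 - ⅐) = -4/7 + 14*(118/7) = -4/7 + 236 = 1648/7 ≈ 235.43)
K = 2541 (K = -3*(-449 - 1*398) = -3*(-449 - 398) = -3*(-847) = 2541)
(-140 - d) + f*K = (-140 - 1*(-756)) + (1648/7)*2541 = (-140 + 756) + 598224 = 616 + 598224 = 598840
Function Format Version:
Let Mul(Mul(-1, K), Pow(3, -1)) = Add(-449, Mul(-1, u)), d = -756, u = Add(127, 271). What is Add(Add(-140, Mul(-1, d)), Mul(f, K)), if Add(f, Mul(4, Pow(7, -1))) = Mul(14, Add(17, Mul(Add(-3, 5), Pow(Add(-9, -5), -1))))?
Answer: 598840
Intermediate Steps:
u = 398
f = Rational(1648, 7) (f = Add(Rational(-4, 7), Mul(14, Add(17, Mul(Add(-3, 5), Pow(Add(-9, -5), -1))))) = Add(Rational(-4, 7), Mul(14, Add(17, Mul(2, Pow(-14, -1))))) = Add(Rational(-4, 7), Mul(14, Add(17, Mul(2, Rational(-1, 14))))) = Add(Rational(-4, 7), Mul(14, Add(17, Rational(-1, 7)))) = Add(Rational(-4, 7), Mul(14, Rational(118, 7))) = Add(Rational(-4, 7), 236) = Rational(1648, 7) ≈ 235.43)
K = 2541 (K = Mul(-3, Add(-449, Mul(-1, 398))) = Mul(-3, Add(-449, -398)) = Mul(-3, -847) = 2541)
Add(Add(-140, Mul(-1, d)), Mul(f, K)) = Add(Add(-140, Mul(-1, -756)), Mul(Rational(1648, 7), 2541)) = Add(Add(-140, 756), 598224) = Add(616, 598224) = 598840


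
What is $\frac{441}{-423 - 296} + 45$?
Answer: $\frac{31914}{719} \approx 44.387$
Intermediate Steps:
$\frac{441}{-423 - 296} + 45 = \frac{441}{-719} + 45 = 441 \left(- \frac{1}{719}\right) + 45 = - \frac{441}{719} + 45 = \frac{31914}{719}$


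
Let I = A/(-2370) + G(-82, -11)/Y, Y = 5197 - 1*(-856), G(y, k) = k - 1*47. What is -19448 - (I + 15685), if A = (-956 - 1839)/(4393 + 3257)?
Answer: -771126396748727/21948783300 ≈ -35133.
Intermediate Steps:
G(y, k) = -47 + k (G(y, k) = k - 47 = -47 + k)
A = -559/1530 (A = -2795/7650 = -2795*1/7650 = -559/1530 ≈ -0.36536)
Y = 6053 (Y = 5197 + 856 = 6053)
I = -206930173/21948783300 (I = -559/1530/(-2370) + (-47 - 11)/6053 = -559/1530*(-1/2370) - 58*1/6053 = 559/3626100 - 58/6053 = -206930173/21948783300 ≈ -0.0094279)
-19448 - (I + 15685) = -19448 - (-206930173/21948783300 + 15685) = -19448 - 1*344266459130327/21948783300 = -19448 - 344266459130327/21948783300 = -771126396748727/21948783300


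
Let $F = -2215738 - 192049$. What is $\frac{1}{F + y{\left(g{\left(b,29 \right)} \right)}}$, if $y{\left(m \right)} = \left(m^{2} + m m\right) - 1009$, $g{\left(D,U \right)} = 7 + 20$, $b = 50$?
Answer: $- \frac{1}{2407338} \approx -4.154 \cdot 10^{-7}$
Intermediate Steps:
$g{\left(D,U \right)} = 27$
$F = -2407787$ ($F = -2215738 - 192049 = -2407787$)
$y{\left(m \right)} = -1009 + 2 m^{2}$ ($y{\left(m \right)} = \left(m^{2} + m^{2}\right) - 1009 = 2 m^{2} - 1009 = -1009 + 2 m^{2}$)
$\frac{1}{F + y{\left(g{\left(b,29 \right)} \right)}} = \frac{1}{-2407787 - \left(1009 - 2 \cdot 27^{2}\right)} = \frac{1}{-2407787 + \left(-1009 + 2 \cdot 729\right)} = \frac{1}{-2407787 + \left(-1009 + 1458\right)} = \frac{1}{-2407787 + 449} = \frac{1}{-2407338} = - \frac{1}{2407338}$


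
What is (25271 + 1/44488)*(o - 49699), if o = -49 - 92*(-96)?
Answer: -11500017171021/11122 ≈ -1.0340e+9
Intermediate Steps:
o = 8783 (o = -49 + 8832 = 8783)
(25271 + 1/44488)*(o - 49699) = (25271 + 1/44488)*(8783 - 49699) = (25271 + 1/44488)*(-40916) = (1124256249/44488)*(-40916) = -11500017171021/11122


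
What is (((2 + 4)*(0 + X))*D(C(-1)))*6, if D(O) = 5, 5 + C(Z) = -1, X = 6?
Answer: 1080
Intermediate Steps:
C(Z) = -6 (C(Z) = -5 - 1 = -6)
(((2 + 4)*(0 + X))*D(C(-1)))*6 = (((2 + 4)*(0 + 6))*5)*6 = ((6*6)*5)*6 = (36*5)*6 = 180*6 = 1080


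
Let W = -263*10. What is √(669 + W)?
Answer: I*√1961 ≈ 44.283*I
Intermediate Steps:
W = -2630
√(669 + W) = √(669 - 2630) = √(-1961) = I*√1961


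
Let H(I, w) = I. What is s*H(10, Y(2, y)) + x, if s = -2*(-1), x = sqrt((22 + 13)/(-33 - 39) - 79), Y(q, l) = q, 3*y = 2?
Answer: 20 + I*sqrt(11446)/12 ≈ 20.0 + 8.9155*I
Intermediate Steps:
y = 2/3 (y = (1/3)*2 = 2/3 ≈ 0.66667)
x = I*sqrt(11446)/12 (x = sqrt(35/(-72) - 79) = sqrt(35*(-1/72) - 79) = sqrt(-35/72 - 79) = sqrt(-5723/72) = I*sqrt(11446)/12 ≈ 8.9155*I)
s = 2
s*H(10, Y(2, y)) + x = 2*10 + I*sqrt(11446)/12 = 20 + I*sqrt(11446)/12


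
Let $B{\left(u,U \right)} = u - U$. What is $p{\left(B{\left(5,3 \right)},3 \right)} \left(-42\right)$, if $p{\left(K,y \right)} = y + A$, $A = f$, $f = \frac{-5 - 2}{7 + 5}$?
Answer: $- \frac{203}{2} \approx -101.5$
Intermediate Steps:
$f = - \frac{7}{12} \approx -0.58333$
$A = - \frac{7}{12} \approx -0.58333$
$p{\left(K,y \right)} = - \frac{7}{12} + y$ ($p{\left(K,y \right)} = y - \frac{7}{12} = - \frac{7}{12} + y$)
$p{\left(B{\left(5,3 \right)},3 \right)} \left(-42\right) = \left(- \frac{7}{12} + 3\right) \left(-42\right) = \frac{29}{12} \left(-42\right) = - \frac{203}{2}$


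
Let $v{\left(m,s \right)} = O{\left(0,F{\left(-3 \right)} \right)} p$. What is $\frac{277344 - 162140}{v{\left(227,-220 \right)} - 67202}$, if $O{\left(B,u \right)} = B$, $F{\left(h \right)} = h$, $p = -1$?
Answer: $- \frac{57602}{33601} \approx -1.7143$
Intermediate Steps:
$v{\left(m,s \right)} = 0$ ($v{\left(m,s \right)} = 0 \left(-1\right) = 0$)
$\frac{277344 - 162140}{v{\left(227,-220 \right)} - 67202} = \frac{277344 - 162140}{0 - 67202} = \frac{115204}{-67202} = 115204 \left(- \frac{1}{67202}\right) = - \frac{57602}{33601}$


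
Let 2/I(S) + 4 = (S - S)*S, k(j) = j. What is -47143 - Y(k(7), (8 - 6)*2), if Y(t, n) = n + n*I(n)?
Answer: -47145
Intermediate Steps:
I(S) = -½ (I(S) = 2/(-4 + (S - S)*S) = 2/(-4 + 0*S) = 2/(-4 + 0) = 2/(-4) = 2*(-¼) = -½)
Y(t, n) = n/2 (Y(t, n) = n + n*(-½) = n - n/2 = n/2)
-47143 - Y(k(7), (8 - 6)*2) = -47143 - (8 - 6)*2/2 = -47143 - 2*2/2 = -47143 - 4/2 = -47143 - 1*2 = -47143 - 2 = -47145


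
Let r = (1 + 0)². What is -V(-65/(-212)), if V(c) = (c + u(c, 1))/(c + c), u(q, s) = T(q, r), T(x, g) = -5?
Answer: 199/26 ≈ 7.6538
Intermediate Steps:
r = 1 (r = 1² = 1)
u(q, s) = -5
V(c) = (-5 + c)/(2*c) (V(c) = (c - 5)/(c + c) = (-5 + c)/((2*c)) = (-5 + c)*(1/(2*c)) = (-5 + c)/(2*c))
-V(-65/(-212)) = -(-5 - 65/(-212))/(2*((-65/(-212)))) = -(-5 - 65*(-1/212))/(2*((-65*(-1/212)))) = -(-5 + 65/212)/(2*65/212) = -212*(-995)/(2*65*212) = -1*(-199/26) = 199/26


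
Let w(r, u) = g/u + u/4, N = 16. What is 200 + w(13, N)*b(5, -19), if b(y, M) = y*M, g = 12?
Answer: -1005/4 ≈ -251.25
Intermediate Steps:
b(y, M) = M*y
w(r, u) = 12/u + u/4
200 + w(13, N)*b(5, -19) = 200 + (12/16 + (¼)*16)*(-19*5) = 200 + (12*(1/16) + 4)*(-95) = 200 + (¾ + 4)*(-95) = 200 + (19/4)*(-95) = 200 - 1805/4 = -1005/4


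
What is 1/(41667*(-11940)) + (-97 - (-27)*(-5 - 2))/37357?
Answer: -142286175637/18585256180860 ≈ -0.0076559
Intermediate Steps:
1/(41667*(-11940)) + (-97 - (-27)*(-5 - 2))/37357 = (1/41667)*(-1/11940) + (-97 - (-27)*(-7))*(1/37357) = -1/497503980 + (-97 - 9*21)*(1/37357) = -1/497503980 + (-97 - 189)*(1/37357) = -1/497503980 - 286*1/37357 = -1/497503980 - 286/37357 = -142286175637/18585256180860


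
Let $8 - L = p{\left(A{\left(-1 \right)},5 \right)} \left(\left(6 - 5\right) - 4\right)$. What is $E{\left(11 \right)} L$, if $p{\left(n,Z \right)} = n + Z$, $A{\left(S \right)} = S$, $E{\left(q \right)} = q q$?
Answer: $2420$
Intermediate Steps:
$E{\left(q \right)} = q^{2}$
$p{\left(n,Z \right)} = Z + n$
$L = 20$ ($L = 8 - \left(5 - 1\right) \left(\left(6 - 5\right) - 4\right) = 8 - 4 \left(\left(6 - 5\right) - 4\right) = 8 - 4 \left(1 - 4\right) = 8 - 4 \left(-3\right) = 8 - -12 = 8 + 12 = 20$)
$E{\left(11 \right)} L = 11^{2} \cdot 20 = 121 \cdot 20 = 2420$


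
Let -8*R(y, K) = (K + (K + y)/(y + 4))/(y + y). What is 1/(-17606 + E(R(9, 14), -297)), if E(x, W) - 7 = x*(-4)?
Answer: -468/8236127 ≈ -5.6823e-5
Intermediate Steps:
R(y, K) = -(K + (K + y)/(4 + y))/(16*y) (R(y, K) = -(K + (K + y)/(y + 4))/(8*(y + y)) = -(K + (K + y)/(4 + y))/(8*(2*y)) = -(K + (K + y)/(4 + y))*1/(2*y)/8 = -(K + (K + y)/(4 + y))/(16*y))
E(x, W) = 7 - 4*x (E(x, W) = 7 + x*(-4) = 7 - 4*x)
1/(-17606 + E(R(9, 14), -297)) = 1/(-17606 + (7 - (-1*9 - 5*14 - 1*14*9)/(4*9*(4 + 9)))) = 1/(-17606 + (7 - (-9 - 70 - 126)/(4*9*13))) = 1/(-17606 + (7 - (-205)/(4*9*13))) = 1/(-17606 + (7 - 4*(-205/1872))) = 1/(-17606 + (7 + 205/468)) = 1/(-17606 + 3481/468) = 1/(-8236127/468) = -468/8236127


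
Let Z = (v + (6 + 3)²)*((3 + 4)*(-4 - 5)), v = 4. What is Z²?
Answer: 28676025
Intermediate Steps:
Z = -5355 (Z = (4 + (6 + 3)²)*((3 + 4)*(-4 - 5)) = (4 + 9²)*(7*(-9)) = (4 + 81)*(-63) = 85*(-63) = -5355)
Z² = (-5355)² = 28676025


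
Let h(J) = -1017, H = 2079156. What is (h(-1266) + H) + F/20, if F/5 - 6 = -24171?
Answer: 8288391/4 ≈ 2.0721e+6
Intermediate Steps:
F = -120825 (F = 30 + 5*(-24171) = 30 - 120855 = -120825)
(h(-1266) + H) + F/20 = (-1017 + 2079156) - 120825/20 = 2078139 - 120825*1/20 = 2078139 - 24165/4 = 8288391/4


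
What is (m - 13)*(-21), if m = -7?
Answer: 420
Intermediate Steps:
(m - 13)*(-21) = (-7 - 13)*(-21) = -20*(-21) = 420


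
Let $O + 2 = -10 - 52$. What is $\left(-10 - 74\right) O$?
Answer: $5376$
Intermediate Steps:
$O = -64$ ($O = -2 - 62 = -64$)
$\left(-10 - 74\right) O = \left(-10 - 74\right) \left(-64\right) = \left(-84\right) \left(-64\right) = 5376$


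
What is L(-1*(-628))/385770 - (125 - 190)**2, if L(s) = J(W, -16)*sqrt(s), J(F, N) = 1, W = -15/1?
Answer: -4225 + sqrt(157)/192885 ≈ -4225.0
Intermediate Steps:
W = -15 (W = -15*1 = -15)
L(s) = sqrt(s) (L(s) = 1*sqrt(s) = sqrt(s))
L(-1*(-628))/385770 - (125 - 190)**2 = sqrt(-1*(-628))/385770 - (125 - 190)**2 = sqrt(628)*(1/385770) - 1*(-65)**2 = (2*sqrt(157))*(1/385770) - 1*4225 = sqrt(157)/192885 - 4225 = -4225 + sqrt(157)/192885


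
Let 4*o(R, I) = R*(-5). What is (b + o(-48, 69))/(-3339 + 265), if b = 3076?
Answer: -1568/1537 ≈ -1.0202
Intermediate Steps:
o(R, I) = -5*R/4 (o(R, I) = (R*(-5))/4 = (-5*R)/4 = -5*R/4)
(b + o(-48, 69))/(-3339 + 265) = (3076 - 5/4*(-48))/(-3339 + 265) = (3076 + 60)/(-3074) = 3136*(-1/3074) = -1568/1537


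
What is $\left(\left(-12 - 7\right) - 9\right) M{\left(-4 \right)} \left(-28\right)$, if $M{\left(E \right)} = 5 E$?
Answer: $-15680$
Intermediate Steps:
$\left(\left(-12 - 7\right) - 9\right) M{\left(-4 \right)} \left(-28\right) = \left(\left(-12 - 7\right) - 9\right) 5 \left(-4\right) \left(-28\right) = \left(-19 - 9\right) \left(-20\right) \left(-28\right) = \left(-28\right) \left(-20\right) \left(-28\right) = 560 \left(-28\right) = -15680$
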